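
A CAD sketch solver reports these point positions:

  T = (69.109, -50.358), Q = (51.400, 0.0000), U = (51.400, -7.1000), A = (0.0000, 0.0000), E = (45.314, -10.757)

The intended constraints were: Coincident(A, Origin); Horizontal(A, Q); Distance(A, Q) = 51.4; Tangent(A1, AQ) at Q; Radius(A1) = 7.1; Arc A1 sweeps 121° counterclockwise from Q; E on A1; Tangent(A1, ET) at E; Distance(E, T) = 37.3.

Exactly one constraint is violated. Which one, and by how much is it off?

Distance(E, T) = 37.3 — off by 8.90.

A = (0.00, 0.00) ✓; A.y = 0.00, Q.y = 0.00 ✓; |AQ| = 51.40 ✓; ∠(UQ, QA) = 90.00° ✓; |UQ| = 7.100 ✓; bearing(U→E) − bearing(U→Q) = 121.0° ✓; |UE| = 7.100 ✓; ∠(UE, ET) = 90.00° ✓; |ET| = 46.20 ✗.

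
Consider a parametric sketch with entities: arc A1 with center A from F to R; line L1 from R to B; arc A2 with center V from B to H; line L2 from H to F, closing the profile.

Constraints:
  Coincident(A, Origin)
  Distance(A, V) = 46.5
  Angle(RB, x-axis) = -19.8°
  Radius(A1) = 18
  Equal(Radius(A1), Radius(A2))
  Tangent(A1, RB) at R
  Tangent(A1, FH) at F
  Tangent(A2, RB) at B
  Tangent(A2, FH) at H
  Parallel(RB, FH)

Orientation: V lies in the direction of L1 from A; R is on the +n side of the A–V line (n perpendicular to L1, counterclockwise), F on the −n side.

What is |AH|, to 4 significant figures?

49.86

Tangency of A1 to both parallel lines with radius 18.0 puts R and F at A ± 18.0·n: R = (6.097, 16.94), F = (-6.097, -16.94). Equal radii place B and H the same way about V: B = V + 18.0·n = (49.85, 1.185), H = V − 18.0·n = (37.65, -32.69). Then |AH| = |H − A| = 49.86.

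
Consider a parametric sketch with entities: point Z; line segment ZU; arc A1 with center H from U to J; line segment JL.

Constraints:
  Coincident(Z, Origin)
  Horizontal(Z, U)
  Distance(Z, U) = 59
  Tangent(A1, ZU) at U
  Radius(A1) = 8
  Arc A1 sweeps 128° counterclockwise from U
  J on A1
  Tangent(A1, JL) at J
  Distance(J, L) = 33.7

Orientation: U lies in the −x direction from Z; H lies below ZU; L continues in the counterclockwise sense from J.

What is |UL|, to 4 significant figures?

42.04

Z is at the origin; Z and U share the same y with |ZU| = 59.0 and U on the −x side, so U = (-59.00, 0.000). The tangent condition forces HU to be normal to ZU, so H = U + (0, -8) = (-59.00, -8.000). On A1, U sits at bearing 90° from H; a 128° counterclockwise sweep puts J at bearing 218°, so J = H + 8.0·(cos 218°, sin 218°) = (-65.30, -12.93). Tangency of A1 to JL means the radius HJ is perpendicular to JL, so JL runs along (−sin 218°, cos 218°); with |JL| = 33.7, L = (-44.56, -39.48). Then |UL| = |L − U| = 42.04.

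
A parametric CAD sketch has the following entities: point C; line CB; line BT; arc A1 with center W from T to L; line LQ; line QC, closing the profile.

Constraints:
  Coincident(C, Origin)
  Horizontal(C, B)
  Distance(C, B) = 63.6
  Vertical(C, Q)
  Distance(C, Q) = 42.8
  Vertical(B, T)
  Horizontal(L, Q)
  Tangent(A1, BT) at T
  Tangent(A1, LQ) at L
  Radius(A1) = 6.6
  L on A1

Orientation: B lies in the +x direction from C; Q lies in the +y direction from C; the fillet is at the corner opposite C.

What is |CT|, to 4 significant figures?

73.18

C is at the origin; C and B share the same y with |CB| = 63.6 and B on the +x side, so B = (63.60, 0.000). C and Q share the same x with |CQ| = 42.8 and Q on the +y side, so Q = (0.000, 42.80). The virtual corner opposite C is at (63.60, 42.80). The tangent condition forces WT to be normal to BT and tangency of A1 to LQ means the radius WL is perpendicular to LQ, with radius 6.6, so the center W sits 6.6 in from both sides at W = (57.00, 36.20). That places the tangent points at T = (63.60, 36.20) on BT and L = (57.00, 42.80) on LQ. Then |CT| = |T − C| = 73.18.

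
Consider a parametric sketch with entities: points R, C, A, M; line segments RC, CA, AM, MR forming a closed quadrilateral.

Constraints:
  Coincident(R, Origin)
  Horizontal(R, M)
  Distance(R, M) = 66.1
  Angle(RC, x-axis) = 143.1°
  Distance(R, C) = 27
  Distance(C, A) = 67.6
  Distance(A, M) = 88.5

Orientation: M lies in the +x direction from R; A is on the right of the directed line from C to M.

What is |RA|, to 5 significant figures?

50.304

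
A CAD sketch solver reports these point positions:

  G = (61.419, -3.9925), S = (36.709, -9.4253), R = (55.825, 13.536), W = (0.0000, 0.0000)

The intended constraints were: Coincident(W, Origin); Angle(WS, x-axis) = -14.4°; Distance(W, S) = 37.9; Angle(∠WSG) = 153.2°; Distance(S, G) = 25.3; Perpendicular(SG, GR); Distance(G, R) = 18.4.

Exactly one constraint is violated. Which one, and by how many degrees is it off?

Perpendicular(SG, GR) — off by 5.30°.

W = (0.00, 0.00) ✓; WS at -14.40° ✓; |WS| = 37.90 ✓; ∠WSG = 153.2° ✓; |SG| = 25.30 ✓; ∠(SG, GR) = 95.30° ✗; |GR| = 18.40 ✓.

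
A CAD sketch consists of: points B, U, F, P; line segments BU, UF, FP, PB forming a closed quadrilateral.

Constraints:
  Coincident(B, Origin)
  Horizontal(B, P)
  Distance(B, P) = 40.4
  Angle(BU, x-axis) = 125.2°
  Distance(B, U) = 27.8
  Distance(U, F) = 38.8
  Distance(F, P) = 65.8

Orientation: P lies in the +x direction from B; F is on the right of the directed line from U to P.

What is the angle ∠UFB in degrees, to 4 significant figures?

45.72°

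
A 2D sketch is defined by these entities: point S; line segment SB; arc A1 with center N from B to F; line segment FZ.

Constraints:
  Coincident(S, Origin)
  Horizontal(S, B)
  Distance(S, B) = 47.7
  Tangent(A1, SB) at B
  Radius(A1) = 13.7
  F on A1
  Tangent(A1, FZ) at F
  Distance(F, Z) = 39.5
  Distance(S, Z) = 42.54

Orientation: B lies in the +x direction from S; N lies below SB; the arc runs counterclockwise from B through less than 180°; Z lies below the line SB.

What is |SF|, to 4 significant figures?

36.67

S is at the origin; SB is horizontal with |SB| = 47.7 and B on the +x side, so B = (47.70, 0.000). Tangency of A1 to SB means the radius NB is perpendicular to SB, so N = B + (0, -13.7) = (47.70, -13.70). Since NF ⟂ FZ (tangency), |NZ| = √(13.7² + 39.5²) = 41.81 regardless of where F sits on A1. So Z lies on both circle(S, 42.54) and circle(N, 41.81); the below-SB intersection is Z = (15.03, -39.79). F is the foot of the tangent from Z: F = (36.11, -6.389).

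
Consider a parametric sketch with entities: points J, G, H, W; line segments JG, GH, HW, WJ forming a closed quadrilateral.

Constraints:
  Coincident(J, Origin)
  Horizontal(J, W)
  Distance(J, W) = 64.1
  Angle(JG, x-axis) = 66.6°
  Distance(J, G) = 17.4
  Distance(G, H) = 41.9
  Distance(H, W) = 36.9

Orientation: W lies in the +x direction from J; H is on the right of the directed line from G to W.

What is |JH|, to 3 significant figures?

36.4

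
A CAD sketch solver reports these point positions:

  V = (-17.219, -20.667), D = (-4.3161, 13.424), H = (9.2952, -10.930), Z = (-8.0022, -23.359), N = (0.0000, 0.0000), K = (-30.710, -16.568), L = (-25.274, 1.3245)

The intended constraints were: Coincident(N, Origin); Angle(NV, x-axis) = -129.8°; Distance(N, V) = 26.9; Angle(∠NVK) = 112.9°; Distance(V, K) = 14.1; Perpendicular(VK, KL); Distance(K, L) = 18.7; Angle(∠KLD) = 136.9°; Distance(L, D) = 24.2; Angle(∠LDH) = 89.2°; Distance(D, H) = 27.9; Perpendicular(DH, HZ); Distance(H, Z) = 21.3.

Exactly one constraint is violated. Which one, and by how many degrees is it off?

Perpendicular(DH, HZ) — off by 6.50°.

N = (0.00, 0.00) ✓; NV at -129.8° ✓; |NV| = 26.90 ✓; ∠NVK = 112.9° ✓; |VK| = 14.10 ✓; ∠(VK, KL) = 90.00° ✓; |KL| = 18.70 ✓; ∠KLD = 136.9° ✓; |LD| = 24.20 ✓; ∠LDH = 89.20° ✓; |DH| = 27.90 ✓; ∠(DH, HZ) = 83.50° ✗; |HZ| = 21.30 ✓.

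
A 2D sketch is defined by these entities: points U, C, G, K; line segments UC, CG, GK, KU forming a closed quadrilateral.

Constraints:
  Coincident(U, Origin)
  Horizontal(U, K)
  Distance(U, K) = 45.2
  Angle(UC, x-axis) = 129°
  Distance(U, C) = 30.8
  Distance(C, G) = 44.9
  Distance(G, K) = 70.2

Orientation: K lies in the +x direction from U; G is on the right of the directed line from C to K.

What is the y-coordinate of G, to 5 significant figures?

-20.898

Checks: |CG| = 44.90 ✓; |GK| = 70.20 ✓.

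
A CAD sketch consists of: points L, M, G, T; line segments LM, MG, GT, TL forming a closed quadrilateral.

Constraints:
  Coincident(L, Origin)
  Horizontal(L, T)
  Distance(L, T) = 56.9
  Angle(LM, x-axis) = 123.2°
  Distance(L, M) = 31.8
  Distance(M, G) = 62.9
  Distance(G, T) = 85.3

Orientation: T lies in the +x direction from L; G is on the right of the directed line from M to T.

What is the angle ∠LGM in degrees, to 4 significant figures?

26.64°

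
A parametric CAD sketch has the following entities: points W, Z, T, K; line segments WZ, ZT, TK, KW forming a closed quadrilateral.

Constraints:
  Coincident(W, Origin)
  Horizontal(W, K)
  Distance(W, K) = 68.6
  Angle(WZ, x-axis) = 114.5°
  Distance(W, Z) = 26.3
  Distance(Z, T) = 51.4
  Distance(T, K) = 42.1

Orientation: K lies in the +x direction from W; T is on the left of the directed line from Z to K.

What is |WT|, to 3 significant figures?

50.6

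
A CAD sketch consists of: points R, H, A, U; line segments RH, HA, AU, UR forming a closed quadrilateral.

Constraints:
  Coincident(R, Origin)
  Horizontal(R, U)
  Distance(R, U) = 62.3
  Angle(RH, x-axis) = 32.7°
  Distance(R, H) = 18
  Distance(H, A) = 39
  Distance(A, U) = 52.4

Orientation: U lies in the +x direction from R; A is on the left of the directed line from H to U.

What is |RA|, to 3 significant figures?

55.5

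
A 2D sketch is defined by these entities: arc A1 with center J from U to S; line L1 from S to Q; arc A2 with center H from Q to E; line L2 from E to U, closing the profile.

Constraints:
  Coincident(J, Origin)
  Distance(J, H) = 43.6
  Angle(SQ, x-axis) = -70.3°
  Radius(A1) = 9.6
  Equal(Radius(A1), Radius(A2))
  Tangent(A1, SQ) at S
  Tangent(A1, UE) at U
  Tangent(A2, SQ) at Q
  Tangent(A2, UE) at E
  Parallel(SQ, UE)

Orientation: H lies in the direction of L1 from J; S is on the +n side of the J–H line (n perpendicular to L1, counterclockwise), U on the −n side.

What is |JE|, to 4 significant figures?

44.64

The slot axis is L1's direction at -70.3°, so u = (cos -70.3°, sin -70.3°) = (0.3371, -0.9415) and n = (−sin -70.3°, cos -70.3°) = (0.9415, 0.3371). J is at the origin and H lies 43.6 along u from J, so H = 43.6·u = (14.70, -41.05). Tangency of A1 to both parallel lines with radius 9.6 puts S and U at J ± 9.6·n: S = (9.038, 3.236), U = (-9.038, -3.236). Equal radii place Q and E the same way about H: Q = H + 9.6·n = (23.74, -37.81), E = H − 9.6·n = (5.659, -44.28). Then |JE| = |E − J| = 44.64.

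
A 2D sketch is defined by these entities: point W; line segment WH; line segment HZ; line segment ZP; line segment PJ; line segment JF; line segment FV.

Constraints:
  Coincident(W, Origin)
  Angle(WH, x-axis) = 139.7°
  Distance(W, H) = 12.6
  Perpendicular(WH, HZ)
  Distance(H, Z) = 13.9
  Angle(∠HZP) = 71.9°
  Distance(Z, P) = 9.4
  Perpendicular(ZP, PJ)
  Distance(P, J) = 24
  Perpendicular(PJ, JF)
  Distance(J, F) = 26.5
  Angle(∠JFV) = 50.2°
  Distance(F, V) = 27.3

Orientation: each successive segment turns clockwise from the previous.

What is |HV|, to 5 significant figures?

10.923

PJ is perpendicular to JF, so JF runs at 121.60°; with |JF| = 26.5, F = (-30.021, 20.740). ∠JFV = 50.2° gives FV at -8.2000° from the x-axis; with |FV| = 27.3, V = (-3.0000, 16.846). Then |HV| = |V − H| = 10.923.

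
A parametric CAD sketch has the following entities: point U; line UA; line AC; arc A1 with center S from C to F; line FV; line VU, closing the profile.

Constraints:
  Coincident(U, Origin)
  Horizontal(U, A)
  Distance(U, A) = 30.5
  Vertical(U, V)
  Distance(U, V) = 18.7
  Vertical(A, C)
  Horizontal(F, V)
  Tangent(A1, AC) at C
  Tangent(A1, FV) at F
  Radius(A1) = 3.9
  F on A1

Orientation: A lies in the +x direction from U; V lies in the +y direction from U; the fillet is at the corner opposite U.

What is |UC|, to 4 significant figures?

33.90

U is at the origin; UA is horizontal with |UA| = 30.5 and A on the +x side, so A = (30.50, 0.000). UV is vertical with |UV| = 18.7 and V on the +y side, so V = (0.000, 18.70). The virtual corner opposite U is at (30.50, 18.70). The tangent condition forces SC to be normal to AC and A1 meets FV tangentially, so SF is at right angles to FV, with radius 3.9, so the center S sits 3.9 in from both sides at S = (26.60, 14.80). That places the tangent points at C = (30.50, 14.80) on AC and F = (26.60, 18.70) on FV. Then |UC| = |C − U| = 33.90.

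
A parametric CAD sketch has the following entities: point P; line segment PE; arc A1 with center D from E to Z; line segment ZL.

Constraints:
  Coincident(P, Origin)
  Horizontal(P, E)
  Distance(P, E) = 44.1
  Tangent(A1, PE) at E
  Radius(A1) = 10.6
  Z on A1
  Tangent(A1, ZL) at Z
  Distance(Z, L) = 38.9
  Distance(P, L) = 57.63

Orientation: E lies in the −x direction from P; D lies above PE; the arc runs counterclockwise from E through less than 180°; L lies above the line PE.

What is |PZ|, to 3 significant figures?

34.9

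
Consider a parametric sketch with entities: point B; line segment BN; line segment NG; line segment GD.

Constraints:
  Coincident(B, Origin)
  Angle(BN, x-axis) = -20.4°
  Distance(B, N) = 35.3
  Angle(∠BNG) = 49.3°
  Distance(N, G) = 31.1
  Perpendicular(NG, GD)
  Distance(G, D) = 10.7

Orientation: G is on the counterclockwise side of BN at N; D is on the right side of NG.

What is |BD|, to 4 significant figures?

38.32

B is at the origin; BN runs at -20.4° with length 35.3, so N = 35.3·(cos -20.4°, sin -20.4°) = (33.09, -12.30). ∠BNG = 49.3°, so NG runs at -20.4° + (180° − 49.3°) = 110.3° from the x-axis; with |NG| = 31.1, G = N + 31.1·(cos 110.3°, sin 110.3°) = (22.30, 16.86). NG ⟂ GD; with |GD| = 10.7 on the right of NG, D = G + 10.7·(0.9379, 0.3469) = (32.33, 20.58). Then |BD| = |D − B| = 38.32.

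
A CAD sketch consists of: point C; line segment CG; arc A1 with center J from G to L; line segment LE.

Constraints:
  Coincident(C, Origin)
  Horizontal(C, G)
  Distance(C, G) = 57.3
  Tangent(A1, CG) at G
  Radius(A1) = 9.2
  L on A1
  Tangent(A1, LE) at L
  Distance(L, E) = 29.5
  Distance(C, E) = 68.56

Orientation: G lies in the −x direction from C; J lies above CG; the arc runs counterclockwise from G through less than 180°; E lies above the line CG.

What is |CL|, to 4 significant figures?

49.72

C is at the origin; CG is horizontal with |CG| = 57.3 and G on the −x side, so G = (-57.30, 0.000). Since A1 is tangent to CG there, JG ⟂ CG, so J = G + (0, 9.2) = (-57.30, 9.200). Since JL ⟂ LE (tangency), |JE| = √(9.2² + 29.5²) = 30.90 regardless of where L sits on A1. So E lies on both circle(C, 68.56) and circle(J, 30.90); the above-CG intersection is E = (-55.64, 40.06). L is the foot of the tangent from E: L = (-48.38, 11.46).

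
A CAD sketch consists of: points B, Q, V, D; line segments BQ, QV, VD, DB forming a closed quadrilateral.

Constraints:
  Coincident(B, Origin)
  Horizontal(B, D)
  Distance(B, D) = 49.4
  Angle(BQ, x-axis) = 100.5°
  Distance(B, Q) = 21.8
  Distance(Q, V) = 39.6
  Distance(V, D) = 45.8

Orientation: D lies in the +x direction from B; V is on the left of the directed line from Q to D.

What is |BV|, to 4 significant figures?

51.33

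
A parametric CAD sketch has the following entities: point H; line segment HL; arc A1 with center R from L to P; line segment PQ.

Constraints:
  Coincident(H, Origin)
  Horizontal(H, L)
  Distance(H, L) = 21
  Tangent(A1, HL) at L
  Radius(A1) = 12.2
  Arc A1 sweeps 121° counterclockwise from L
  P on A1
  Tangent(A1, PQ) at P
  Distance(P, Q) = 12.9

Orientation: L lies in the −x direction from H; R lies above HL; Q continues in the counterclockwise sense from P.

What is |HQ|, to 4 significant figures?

34.18

H is at the origin; HL is horizontal with |HL| = 21.0 and L on the −x side, so L = (-21.00, 0.000). The tangent condition forces RL to be normal to HL, so R = L + (0, 12.2) = (-21.00, 12.20). On A1, L sits at bearing -90° from R; a 121° counterclockwise sweep puts P at bearing 31°, so P = R + 12.2·(cos 31°, sin 31°) = (-10.54, 18.48). Tangency of A1 to PQ means the radius RP is perpendicular to PQ, so PQ runs along (−sin 31°, cos 31°); with |PQ| = 12.9, Q = (-17.19, 29.54). Then |HQ| = |Q − H| = 34.18.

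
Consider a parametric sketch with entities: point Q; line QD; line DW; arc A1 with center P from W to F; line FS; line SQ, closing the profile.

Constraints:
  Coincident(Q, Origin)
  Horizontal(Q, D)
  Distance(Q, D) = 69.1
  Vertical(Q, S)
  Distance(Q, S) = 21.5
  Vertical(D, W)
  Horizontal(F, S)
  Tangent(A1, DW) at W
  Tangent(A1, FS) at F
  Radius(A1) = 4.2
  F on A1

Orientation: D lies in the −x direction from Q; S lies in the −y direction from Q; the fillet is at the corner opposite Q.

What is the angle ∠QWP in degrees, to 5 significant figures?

14.056°

Q is at the origin; QD is horizontal with |QD| = 69.1 and D on the −x side, so D = (-69.100, 0.0000). QS is vertical with |QS| = 21.5 and S on the −y side, so S = (0.0000, -21.500). The virtual corner opposite Q is at (-69.100, -21.500). A1 meets DW tangentially, so PW is at right angles to DW and A1 meets FS tangentially, so PF is at right angles to FS, with radius 4.2, so the center P sits 4.2 in from both sides at P = (-64.900, -17.300). That places the tangent points at W = (-69.100, -17.300) on DW and F = (-64.900, -21.500) on FS. Then cos ∠QWP = WQ·WP / (|WQ||WP|), giving 14.056°.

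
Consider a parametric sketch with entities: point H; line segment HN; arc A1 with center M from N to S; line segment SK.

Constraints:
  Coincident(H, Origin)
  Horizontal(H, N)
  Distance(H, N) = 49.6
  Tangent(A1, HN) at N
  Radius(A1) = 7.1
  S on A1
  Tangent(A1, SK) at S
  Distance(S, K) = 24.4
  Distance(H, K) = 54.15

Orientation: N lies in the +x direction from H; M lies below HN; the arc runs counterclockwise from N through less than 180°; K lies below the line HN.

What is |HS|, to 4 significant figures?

43.16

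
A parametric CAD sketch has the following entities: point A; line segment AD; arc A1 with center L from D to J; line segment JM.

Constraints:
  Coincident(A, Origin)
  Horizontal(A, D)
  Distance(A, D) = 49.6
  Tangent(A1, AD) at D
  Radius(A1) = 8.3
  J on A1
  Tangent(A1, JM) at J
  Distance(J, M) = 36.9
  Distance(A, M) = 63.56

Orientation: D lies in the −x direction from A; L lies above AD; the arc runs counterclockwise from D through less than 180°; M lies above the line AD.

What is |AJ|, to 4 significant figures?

42.28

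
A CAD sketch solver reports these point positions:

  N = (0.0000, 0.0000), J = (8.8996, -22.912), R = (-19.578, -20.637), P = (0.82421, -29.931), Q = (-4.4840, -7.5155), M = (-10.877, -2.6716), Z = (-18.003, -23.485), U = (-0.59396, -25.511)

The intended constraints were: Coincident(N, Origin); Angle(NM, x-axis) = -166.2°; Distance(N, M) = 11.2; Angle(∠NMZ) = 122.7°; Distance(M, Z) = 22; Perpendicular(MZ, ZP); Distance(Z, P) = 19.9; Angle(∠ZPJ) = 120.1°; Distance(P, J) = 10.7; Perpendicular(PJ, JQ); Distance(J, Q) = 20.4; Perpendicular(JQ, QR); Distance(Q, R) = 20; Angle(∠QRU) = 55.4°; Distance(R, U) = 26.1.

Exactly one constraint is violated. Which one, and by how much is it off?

Distance(R, U) = 26.1 — off by 6.50.

N = (0.00, 0.00) ✓; NM at -166.2° ✓; |NM| = 11.20 ✓; ∠NMZ = 122.7° ✓; |MZ| = 22.00 ✓; ∠(MZ, ZP) = 90.00° ✓; |ZP| = 19.90 ✓; ∠ZPJ = 120.1° ✓; |PJ| = 10.70 ✓; ∠(PJ, JQ) = 90.00° ✓; |JQ| = 20.40 ✓; ∠(JQ, QR) = 90.00° ✓; |QR| = 20.00 ✓; ∠QRU = 55.40° ✓; |RU| = 19.60 ✗.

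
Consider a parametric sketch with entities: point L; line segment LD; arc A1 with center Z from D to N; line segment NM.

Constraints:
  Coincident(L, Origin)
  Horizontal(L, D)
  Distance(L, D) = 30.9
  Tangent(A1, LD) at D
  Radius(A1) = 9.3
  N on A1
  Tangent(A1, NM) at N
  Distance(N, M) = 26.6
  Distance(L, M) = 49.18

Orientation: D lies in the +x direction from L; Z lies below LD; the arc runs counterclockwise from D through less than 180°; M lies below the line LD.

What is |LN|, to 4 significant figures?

25.59

L is at the origin; L and D share the same y with |LD| = 30.9 and D on the +x side, so D = (30.90, 0.000). The tangent condition forces ZD to be normal to LD, so Z = D + (0, -9.3) = (30.90, -9.300). Since ZN ⟂ NM (tangency), |ZM| = √(9.3² + 26.6²) = 28.18 regardless of where N sits on A1. So M lies on both circle(L, 49.18) and circle(Z, 28.18); the below-LD intersection is M = (31.86, -37.46). N is the foot of the tangent from M: N = (22.23, -12.67).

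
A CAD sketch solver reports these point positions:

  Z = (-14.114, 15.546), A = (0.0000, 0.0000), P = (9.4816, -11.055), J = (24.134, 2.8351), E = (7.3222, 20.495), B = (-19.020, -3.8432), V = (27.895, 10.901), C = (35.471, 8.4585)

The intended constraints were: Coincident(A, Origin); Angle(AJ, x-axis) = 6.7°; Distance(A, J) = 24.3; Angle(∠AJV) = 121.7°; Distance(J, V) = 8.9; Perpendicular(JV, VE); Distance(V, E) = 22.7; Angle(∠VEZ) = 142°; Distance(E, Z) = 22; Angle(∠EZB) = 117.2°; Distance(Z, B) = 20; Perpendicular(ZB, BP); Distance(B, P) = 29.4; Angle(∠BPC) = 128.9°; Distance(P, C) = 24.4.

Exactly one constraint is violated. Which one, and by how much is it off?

Distance(P, C) = 24.4 — off by 8.10.

A = (0.00, 0.00) ✓; AJ at 6.700° ✓; |AJ| = 24.30 ✓; ∠AJV = 121.7° ✓; |JV| = 8.900 ✓; ∠(JV, VE) = 90.00° ✓; |VE| = 22.70 ✓; ∠VEZ = 142.0° ✓; |EZ| = 22.00 ✓; ∠EZB = 117.2° ✓; |ZB| = 20.00 ✓; ∠(ZB, BP) = 90.00° ✓; |BP| = 29.40 ✓; ∠BPC = 128.9° ✓; |PC| = 32.50 ✗.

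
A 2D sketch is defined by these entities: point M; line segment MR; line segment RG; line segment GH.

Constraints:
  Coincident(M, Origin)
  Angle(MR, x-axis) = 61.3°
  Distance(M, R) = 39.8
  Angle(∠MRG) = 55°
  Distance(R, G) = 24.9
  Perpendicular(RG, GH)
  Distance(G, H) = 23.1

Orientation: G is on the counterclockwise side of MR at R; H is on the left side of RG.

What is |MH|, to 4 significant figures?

9.725

M is at the origin; MR runs at 61.3° with length 39.8, so R = 39.8·(cos 61.3°, sin 61.3°) = (19.11, 34.91). ∠MRG = 55.0°, so RG runs at 61.3° + (180° − 55.0°) = 186.3° from the x-axis; with |RG| = 24.9, G = R + 24.9·(cos 186.3°, sin 186.3°) = (-5.637, 32.18). RG is perpendicular to GH; with |GH| = 23.1 on the left of RG, H = G + 23.1·(0.1097, -0.9940) = (-3.102, 9.218). Then |MH| = |H − M| = 9.725.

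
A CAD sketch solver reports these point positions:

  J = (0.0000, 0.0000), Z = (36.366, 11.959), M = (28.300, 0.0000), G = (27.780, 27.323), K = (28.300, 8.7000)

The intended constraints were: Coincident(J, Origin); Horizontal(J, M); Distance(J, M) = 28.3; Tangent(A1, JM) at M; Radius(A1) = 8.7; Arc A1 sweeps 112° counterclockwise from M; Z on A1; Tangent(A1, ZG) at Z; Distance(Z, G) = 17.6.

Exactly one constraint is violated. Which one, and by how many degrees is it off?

Tangent(A1, ZG) at Z — off by 7.20°.

J = (0.00, 0.00) ✓; J.y = 0.00, M.y = 0.00 ✓; |JM| = 28.30 ✓; ∠(KM, MJ) = 90.00° ✓; |KM| = 8.700 ✓; bearing(K→Z) − bearing(K→M) = 112.0° ✓; |KZ| = 8.700 ✓; ∠(KZ, ZG) = 82.80° ✗; |ZG| = 17.60 ✓.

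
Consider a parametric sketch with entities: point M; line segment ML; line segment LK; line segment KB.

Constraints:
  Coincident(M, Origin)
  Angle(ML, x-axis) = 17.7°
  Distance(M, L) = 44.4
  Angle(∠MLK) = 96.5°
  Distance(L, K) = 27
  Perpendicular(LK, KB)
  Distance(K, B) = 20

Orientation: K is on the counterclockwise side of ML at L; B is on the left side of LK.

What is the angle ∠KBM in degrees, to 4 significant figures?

127.0°

∠MLK = 96.5°, so LK runs at 17.7° + (180° − 96.5°) = 101.2° from the x-axis; with |LK| = 27.0, K = L + 27.0·(cos 101.2°, sin 101.2°) = (37.05, 39.98). LK ⟂ KB; with |KB| = 20.0 on the left of LK, B = K + 20.0·(-0.9810, -0.1942) = (17.43, 36.10). Then cos ∠KBM = BK·BM / (|BK||BM|), giving 127.0°.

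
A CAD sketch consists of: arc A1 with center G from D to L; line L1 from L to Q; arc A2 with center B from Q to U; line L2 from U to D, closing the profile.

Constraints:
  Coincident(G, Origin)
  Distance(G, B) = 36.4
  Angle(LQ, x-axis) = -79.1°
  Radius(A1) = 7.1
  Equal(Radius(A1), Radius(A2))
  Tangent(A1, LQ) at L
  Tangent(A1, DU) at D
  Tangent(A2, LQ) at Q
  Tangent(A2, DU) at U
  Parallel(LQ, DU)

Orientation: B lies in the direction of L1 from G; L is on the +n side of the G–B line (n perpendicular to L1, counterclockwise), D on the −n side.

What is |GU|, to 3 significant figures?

37.1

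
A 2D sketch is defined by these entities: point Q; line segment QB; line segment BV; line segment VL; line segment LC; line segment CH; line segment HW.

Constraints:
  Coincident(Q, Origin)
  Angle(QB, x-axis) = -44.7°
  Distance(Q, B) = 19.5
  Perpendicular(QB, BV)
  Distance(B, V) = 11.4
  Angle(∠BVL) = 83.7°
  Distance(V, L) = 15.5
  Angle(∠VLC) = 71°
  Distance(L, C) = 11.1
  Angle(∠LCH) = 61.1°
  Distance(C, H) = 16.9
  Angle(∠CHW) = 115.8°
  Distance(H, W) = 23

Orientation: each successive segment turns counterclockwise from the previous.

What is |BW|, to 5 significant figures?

35.587

∠LCH = 61.1° gives CH at 9.5000° from the x-axis; with |CH| = 16.9, H = (22.713, -3.6658). ∠CHW = 115.8° gives HW at 73.700° from the x-axis; with |HW| = 23.0, W = (29.169, 18.410). Then |BW| = |W − B| = 35.587.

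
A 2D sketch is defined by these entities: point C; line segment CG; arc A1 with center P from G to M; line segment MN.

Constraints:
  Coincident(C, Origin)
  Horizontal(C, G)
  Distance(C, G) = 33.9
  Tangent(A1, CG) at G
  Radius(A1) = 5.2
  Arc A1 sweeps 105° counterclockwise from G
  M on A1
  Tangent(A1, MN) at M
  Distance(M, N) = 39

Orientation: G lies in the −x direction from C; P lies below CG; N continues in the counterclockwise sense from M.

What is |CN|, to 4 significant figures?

52.78

C is at the origin; CG is horizontal with |CG| = 33.9 and G on the −x side, so G = (-33.90, 0.000). Tangency of A1 to CG means the radius PG is perpendicular to CG, so P = G + (0, -5.2) = (-33.90, -5.200). On A1, G sits at bearing 90° from P; a 105° counterclockwise sweep puts M at bearing 195°, so M = P + 5.2·(cos 195°, sin 195°) = (-38.92, -6.546). The tangent condition forces PM to be normal to MN, so MN runs along (−sin 195°, cos 195°); with |MN| = 39.0, N = (-28.83, -44.22). Then |CN| = |N − C| = 52.78.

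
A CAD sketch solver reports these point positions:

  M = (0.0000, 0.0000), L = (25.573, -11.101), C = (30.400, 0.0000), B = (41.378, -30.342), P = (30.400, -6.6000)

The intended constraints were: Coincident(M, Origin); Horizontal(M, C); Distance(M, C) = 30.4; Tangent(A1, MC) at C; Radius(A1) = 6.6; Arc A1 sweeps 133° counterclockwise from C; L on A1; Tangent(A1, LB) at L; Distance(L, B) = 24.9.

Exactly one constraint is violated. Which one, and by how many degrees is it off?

Tangent(A1, LB) at L — off by 3.60°.

M = (0.00, 0.00) ✓; M.y = 0.00, C.y = 0.00 ✓; |MC| = 30.40 ✓; ∠(PC, CM) = 90.00° ✓; |PC| = 6.600 ✓; bearing(P→L) − bearing(P→C) = 133.0° ✓; |PL| = 6.600 ✓; ∠(PL, LB) = 93.60° ✗; |LB| = 24.90 ✓.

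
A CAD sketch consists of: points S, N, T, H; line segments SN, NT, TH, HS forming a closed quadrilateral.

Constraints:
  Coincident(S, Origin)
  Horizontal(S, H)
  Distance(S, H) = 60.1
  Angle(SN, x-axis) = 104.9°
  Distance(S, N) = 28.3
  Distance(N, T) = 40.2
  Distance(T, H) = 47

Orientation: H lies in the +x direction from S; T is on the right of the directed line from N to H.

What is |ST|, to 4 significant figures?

15.31

S is at the origin; SH is horizontal with |SH| = 60.1 and H in +x, so H = (60.1, 0). SN runs at 104.9° with |SN| = 28.3, so N = (-7.277, 27.35). T is determined by |NT| = 40.2 and |TH| = 47.0 together: it lies at the intersection of circle(N, 40.2) and circle(H, 47.0). With |NH| = 72.72, the foot of the radical line on NH is 32.28 from N and the perpendicular offset is √(40.2² − 32.28²) = 23.96. Taking the right-of-NH solution: T = (13.62, -6.992).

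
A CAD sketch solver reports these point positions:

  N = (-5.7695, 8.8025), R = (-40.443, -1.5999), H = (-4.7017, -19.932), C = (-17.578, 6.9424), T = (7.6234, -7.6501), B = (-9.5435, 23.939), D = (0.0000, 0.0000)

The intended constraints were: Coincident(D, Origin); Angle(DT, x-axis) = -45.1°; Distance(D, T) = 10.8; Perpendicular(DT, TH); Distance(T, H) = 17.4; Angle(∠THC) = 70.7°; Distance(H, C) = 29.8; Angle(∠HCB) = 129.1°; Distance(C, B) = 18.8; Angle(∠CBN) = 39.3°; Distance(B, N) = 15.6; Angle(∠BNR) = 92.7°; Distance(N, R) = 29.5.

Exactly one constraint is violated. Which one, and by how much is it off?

Distance(N, R) = 29.5 — off by 6.70.

D = (0.00, 0.00) ✓; DT at -45.10° ✓; |DT| = 10.80 ✓; ∠(DT, TH) = 90.00° ✓; |TH| = 17.40 ✓; ∠THC = 70.70° ✓; |HC| = 29.80 ✓; ∠HCB = 129.1° ✓; |CB| = 18.80 ✓; ∠CBN = 39.30° ✓; |BN| = 15.60 ✓; ∠BNR = 92.70° ✓; |NR| = 36.20 ✗.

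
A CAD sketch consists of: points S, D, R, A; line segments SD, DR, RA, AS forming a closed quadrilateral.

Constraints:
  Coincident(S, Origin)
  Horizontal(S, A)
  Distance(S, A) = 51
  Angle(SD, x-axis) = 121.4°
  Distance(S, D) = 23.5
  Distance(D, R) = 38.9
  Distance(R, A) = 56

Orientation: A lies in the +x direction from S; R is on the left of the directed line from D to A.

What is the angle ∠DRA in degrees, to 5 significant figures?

86.749°

Checks: |DR| = 38.90 ✓; |RA| = 56.00 ✓.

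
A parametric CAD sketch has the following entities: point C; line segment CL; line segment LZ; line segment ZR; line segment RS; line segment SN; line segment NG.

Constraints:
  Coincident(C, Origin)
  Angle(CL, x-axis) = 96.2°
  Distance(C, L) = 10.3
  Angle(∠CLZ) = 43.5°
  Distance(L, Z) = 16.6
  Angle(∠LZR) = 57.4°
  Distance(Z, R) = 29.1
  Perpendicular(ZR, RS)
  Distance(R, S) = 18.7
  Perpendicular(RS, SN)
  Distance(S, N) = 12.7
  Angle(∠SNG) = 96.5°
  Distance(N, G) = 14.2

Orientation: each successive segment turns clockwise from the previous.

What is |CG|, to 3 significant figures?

3.97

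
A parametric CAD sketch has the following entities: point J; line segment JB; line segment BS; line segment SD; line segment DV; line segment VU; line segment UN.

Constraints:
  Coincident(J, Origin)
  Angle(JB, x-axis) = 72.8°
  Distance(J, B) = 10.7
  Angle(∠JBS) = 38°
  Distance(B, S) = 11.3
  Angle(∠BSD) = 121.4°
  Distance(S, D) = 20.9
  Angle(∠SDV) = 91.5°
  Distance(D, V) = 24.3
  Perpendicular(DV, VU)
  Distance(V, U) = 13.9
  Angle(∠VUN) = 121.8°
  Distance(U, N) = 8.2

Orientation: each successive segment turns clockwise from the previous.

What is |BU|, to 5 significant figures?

20.207

J is at the origin; JB runs at 72.8° with length 10.7, so B = (3.1641, 10.221). ∠JBS = 38.0° gives BS at -69.200° from the x-axis; with |BS| = 11.3, S = (7.1768, -0.34205). ∠BSD = 121.4° gives SD at -127.80° from the x-axis; with |SD| = 20.9, D = (-5.6330, -16.856). ∠SDV = 91.5° gives DV at 143.70° from the x-axis; with |DV| = 24.3, V = (-25.217, -2.4704). The perpendicularity gives VU at right angles to DV, so VU runs at 53.700°; with |VU| = 13.9, U = (-16.988, 8.7320). Then |BU| = |U − B| = 20.207.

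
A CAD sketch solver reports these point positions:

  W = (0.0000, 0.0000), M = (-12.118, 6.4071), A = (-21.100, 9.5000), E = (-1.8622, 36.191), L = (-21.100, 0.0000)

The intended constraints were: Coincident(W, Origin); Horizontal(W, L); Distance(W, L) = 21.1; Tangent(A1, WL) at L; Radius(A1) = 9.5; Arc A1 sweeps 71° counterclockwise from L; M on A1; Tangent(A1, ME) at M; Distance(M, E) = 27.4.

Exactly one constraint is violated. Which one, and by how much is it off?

Distance(M, E) = 27.4 — off by 4.10.

W = (0.00, 0.00) ✓; W.y = 0.00, L.y = 0.00 ✓; |WL| = 21.10 ✓; ∠(AL, LW) = 90.00° ✓; |AL| = 9.500 ✓; bearing(A→M) − bearing(A→L) = 71.00° ✓; |AM| = 9.500 ✓; ∠(AM, ME) = 90.00° ✓; |ME| = 31.50 ✗.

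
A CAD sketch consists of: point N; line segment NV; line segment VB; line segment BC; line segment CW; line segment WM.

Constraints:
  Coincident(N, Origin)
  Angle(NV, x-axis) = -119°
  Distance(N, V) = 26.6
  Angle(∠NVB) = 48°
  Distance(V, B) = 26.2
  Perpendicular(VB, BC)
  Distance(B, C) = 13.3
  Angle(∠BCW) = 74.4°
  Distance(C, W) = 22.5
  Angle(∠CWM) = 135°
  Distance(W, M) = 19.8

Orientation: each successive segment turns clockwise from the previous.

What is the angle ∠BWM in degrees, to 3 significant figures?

101°

N is at the origin; NV runs at -119.0° with length 26.6, so V = (-12.9, -23.3). ∠NVB = 48.0° gives VB at 109° from the x-axis; with |VB| = 26.2, B = (-21.4, 1.51). VB ⟂ BC, so BC runs at 19.0°; with |BC| = 13.3, C = (-8.85, 5.84). ∠BCW = 74.4° gives CW at -86.6° from the x-axis; with |CW| = 22.5, W = (-7.52, -16.6). ∠CWM = 135.0° gives WM at -132° from the x-axis; with |WM| = 19.8, M = (-20.7, -31.4). Then cos ∠BWM = WB·WM / (|WB||WM|), giving 101°.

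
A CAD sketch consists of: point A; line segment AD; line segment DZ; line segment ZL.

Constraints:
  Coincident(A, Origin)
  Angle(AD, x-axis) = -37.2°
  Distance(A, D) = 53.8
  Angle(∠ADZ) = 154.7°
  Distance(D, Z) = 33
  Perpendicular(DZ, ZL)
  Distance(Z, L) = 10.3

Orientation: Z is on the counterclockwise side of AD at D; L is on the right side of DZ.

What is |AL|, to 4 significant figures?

88.17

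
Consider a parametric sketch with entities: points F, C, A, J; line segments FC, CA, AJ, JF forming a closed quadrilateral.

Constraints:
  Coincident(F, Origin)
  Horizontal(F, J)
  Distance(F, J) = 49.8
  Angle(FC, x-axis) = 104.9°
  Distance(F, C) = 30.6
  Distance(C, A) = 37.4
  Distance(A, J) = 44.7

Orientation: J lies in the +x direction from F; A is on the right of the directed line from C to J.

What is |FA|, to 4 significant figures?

7.645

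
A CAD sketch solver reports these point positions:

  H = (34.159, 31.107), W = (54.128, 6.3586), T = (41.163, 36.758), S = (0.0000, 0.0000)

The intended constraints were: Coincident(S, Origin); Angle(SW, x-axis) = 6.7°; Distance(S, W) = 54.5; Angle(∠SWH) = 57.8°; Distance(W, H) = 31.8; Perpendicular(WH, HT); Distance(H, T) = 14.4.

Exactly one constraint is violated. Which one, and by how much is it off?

Distance(H, T) = 14.4 — off by 5.40.

S = (0.00, 0.00) ✓; SW at 6.700° ✓; |SW| = 54.50 ✓; ∠SWH = 57.80° ✓; |WH| = 31.80 ✓; ∠(WH, HT) = 90.00° ✓; |HT| = 8.999 ✗.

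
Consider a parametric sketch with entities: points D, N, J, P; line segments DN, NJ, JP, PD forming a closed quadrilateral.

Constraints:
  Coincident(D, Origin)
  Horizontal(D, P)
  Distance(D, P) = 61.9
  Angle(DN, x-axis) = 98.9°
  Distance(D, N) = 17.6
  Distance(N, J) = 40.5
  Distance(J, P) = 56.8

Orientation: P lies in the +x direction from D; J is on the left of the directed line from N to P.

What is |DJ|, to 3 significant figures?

52.4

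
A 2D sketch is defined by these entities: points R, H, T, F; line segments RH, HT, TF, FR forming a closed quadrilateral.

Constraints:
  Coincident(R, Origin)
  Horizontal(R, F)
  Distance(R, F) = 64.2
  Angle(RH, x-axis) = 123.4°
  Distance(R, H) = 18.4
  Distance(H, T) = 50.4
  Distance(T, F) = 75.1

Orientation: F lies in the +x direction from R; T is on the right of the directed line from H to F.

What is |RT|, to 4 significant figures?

34.55

R is at the origin; RF is horizontal with |RF| = 64.2 and F in +x, so F = (64.2, 0). RH runs at 123.4° with |RH| = 18.4, so H = (-10.13, 15.36). T is determined by |HT| = 50.4 and |TF| = 75.1 together: it lies at the intersection of circle(H, 50.4) and circle(F, 75.1). With |HF| = 75.90, the foot of the radical line on HF is 17.53 from H and the perpendicular offset is √(50.4² − 17.53²) = 47.25. Taking the right-of-HF solution: T = (-2.526, -34.46).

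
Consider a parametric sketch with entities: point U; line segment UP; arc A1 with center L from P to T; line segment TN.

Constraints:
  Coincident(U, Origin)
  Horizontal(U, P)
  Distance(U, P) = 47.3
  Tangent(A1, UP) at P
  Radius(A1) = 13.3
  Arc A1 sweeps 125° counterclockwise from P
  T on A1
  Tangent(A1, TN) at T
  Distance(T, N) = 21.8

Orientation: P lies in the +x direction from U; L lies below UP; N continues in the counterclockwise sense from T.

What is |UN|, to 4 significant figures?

62.42

U is at the origin; U and P share the same y with |UP| = 47.3 and P on the +x side, so P = (47.30, 0.000). A1 meets UP tangentially, so LP is at right angles to UP, so L = P + (0, -13.3) = (47.30, -13.30). On A1, P sits at bearing 90° from L; a 125° counterclockwise sweep puts T at bearing 215°, so T = L + 13.3·(cos 215°, sin 215°) = (36.41, -20.93). Tangency of A1 to TN means the radius LT is perpendicular to TN, so TN runs along (−sin 215°, cos 215°); with |TN| = 21.8, N = (48.91, -38.79). Then |UN| = |N − U| = 62.42.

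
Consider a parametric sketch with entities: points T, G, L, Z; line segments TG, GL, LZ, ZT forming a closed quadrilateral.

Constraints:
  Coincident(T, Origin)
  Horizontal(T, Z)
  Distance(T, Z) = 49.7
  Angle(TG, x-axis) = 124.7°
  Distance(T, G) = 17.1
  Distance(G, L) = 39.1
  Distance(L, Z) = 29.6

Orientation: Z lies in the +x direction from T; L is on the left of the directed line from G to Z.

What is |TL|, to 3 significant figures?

35.6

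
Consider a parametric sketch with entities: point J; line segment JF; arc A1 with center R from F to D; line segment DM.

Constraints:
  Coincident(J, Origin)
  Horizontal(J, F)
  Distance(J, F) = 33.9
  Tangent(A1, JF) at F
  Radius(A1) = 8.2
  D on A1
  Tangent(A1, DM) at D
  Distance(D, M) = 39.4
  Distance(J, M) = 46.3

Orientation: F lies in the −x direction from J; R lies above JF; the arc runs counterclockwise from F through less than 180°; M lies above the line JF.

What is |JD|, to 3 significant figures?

26.7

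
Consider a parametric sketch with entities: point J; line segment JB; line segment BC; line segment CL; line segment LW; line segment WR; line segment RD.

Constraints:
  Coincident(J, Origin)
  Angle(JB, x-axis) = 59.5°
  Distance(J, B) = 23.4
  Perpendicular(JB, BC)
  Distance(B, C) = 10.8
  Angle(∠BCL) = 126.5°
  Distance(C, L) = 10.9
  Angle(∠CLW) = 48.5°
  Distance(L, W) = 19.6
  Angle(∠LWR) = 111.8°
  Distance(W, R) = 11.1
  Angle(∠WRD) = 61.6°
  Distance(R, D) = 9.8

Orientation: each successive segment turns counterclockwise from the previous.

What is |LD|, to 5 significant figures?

16.730

J is at the origin; JB runs at 59.5° with length 23.4, so B = (11.876, 20.162). JB is perpendicular to BC, so BC runs at 149.50°; with |BC| = 10.8, C = (2.5708, 25.644). ∠BCL = 126.5° gives CL at -157.00° from the x-axis; with |CL| = 10.9, L = (-7.4627, 21.385). ∠CLW = 48.5° gives LW at -25.500° from the x-axis; with |LW| = 19.6, W = (10.228, 12.947). ∠LWR = 111.8° gives WR at 42.700° from the x-axis; with |WR| = 11.1, R = (18.386, 20.474). ∠WRD = 61.6° gives RD at 161.10° from the x-axis; with |RD| = 9.8, D = (9.1139, 23.649). Then |LD| = |D − L| = 16.730.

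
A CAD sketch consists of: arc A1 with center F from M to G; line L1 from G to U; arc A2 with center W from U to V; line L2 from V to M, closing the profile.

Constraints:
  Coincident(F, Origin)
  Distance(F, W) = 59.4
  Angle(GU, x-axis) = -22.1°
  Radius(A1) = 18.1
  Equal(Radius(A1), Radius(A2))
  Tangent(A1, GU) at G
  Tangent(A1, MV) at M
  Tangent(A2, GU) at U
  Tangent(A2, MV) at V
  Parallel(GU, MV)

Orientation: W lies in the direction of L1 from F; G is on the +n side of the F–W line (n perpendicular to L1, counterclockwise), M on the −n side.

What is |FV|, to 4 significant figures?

62.10

Tangency of A1 to both parallel lines with radius 18.1 puts G and M at F ± 18.1·n: G = (6.810, 16.77), M = (-6.810, -16.77). Equal radii place U and V the same way about W: U = W + 18.1·n = (61.85, -5.578), V = W − 18.1·n = (48.23, -39.12). Then |FV| = |V − F| = 62.10.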